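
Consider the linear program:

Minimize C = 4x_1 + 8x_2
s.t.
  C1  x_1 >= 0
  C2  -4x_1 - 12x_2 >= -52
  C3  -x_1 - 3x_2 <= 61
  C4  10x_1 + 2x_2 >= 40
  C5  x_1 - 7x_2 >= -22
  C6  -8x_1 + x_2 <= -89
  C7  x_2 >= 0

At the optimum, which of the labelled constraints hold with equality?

C6 and C7

Feasible corners and C = 4x_1 + 8x_2:
  (56/5, 3/5) → C = 248/5
  (13, 0) → C = 52
  (89/8, 0) → C = 89/2

The minimum is at (89/8, 0). Substituting into each constraint, equality holds for C6 and C7; the remaining constraints have slack.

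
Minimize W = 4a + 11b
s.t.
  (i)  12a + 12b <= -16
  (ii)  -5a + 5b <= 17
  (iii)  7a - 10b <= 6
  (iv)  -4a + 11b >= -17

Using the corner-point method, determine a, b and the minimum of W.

a = -272/35, b = -153/35, minimum W = -2771/35

At the optimal vertex, -5a + 5b = 17 and -4a + 11b = -17.
Solving simultaneously gives a = -272/35, b = -153/35.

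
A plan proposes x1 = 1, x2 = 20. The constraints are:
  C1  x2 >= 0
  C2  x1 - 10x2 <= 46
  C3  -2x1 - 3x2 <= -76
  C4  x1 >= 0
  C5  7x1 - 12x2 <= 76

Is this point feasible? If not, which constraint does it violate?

Constraint C3: -2x1 - 3x2 = -62, which is not ≤ -76. All other constraints are satisfied.

not feasible — violates C3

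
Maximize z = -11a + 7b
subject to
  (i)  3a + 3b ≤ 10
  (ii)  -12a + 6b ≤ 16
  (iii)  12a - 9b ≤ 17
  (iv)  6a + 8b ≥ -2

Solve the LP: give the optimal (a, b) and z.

The binding constraints are 3a + 3b = 10 and -12a + 6b = 16.
Solving simultaneously gives a = 2/9, b = 28/9.

a = 2/9, b = 28/9, maximum z = 58/3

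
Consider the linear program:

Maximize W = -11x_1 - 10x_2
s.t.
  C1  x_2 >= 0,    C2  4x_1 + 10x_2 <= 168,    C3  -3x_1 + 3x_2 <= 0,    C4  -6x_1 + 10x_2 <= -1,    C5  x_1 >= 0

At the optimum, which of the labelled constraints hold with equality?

Corner points and W = -11x_1 - 10x_2:
  (42, 0) → W = -462
  (1/6, 0) → W = -11/6
  (169/10, 251/25) → W = -2863/10

The maximum is at (1/6, 0). Substituting into each constraint, equality holds for C1 and C4; the remaining constraints have slack.

C1 and C4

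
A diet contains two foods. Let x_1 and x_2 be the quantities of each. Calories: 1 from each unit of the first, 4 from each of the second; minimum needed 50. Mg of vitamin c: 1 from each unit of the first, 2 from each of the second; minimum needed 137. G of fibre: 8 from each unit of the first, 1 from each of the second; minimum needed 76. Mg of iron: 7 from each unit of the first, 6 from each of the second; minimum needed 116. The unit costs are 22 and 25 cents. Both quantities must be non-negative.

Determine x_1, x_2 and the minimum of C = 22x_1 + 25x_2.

x_1 = 1, x_2 = 68, minimum C = 1722

The feasible region is unbounded (it extends along (0, 1), (1, 0)), but C strictly increases along every unbounded feasible direction, so there is no improving ray and the minimum is attained at a vertex.

The binding constraints are x_1 + 2x_2 = 137 and 8x_1 + x_2 = 76.
Solving simultaneously gives x_1 = 1, x_2 = 68.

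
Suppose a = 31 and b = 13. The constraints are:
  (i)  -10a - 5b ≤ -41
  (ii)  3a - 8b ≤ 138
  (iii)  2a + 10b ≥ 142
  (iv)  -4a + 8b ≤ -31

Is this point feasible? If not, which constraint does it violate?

not feasible — violates (iv)

Constraint (iv): -4a + 8b = -20, which is not ≤ -31. All other constraints are satisfied.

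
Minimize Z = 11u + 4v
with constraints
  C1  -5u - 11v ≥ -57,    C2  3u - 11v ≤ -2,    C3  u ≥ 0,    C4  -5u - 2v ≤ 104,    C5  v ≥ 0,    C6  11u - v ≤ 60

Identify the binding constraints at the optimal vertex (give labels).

C2 and C3

Extreme points and Z = 11u + 4v:
  (0, 57/11) → Z = 228/11
  (239/42, 109/42) → Z = 3065/42
  (0, 2/11) → Z = 8/11
  (331/59, 101/59) → Z = 4045/59

The minimum is at (0, 2/11). Substituting into each constraint, equality holds for C2 and C3; the remaining constraints have slack.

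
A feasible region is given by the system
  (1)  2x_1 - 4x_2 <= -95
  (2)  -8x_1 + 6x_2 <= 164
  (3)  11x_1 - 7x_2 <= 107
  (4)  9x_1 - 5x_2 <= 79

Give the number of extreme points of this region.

The feasible vertices (each the meet of two boundaries and inside every other half-plane) are:
  (-43/10, 108/5)
  (791/26, 1013/26)
  (647/7, 1054/7)

3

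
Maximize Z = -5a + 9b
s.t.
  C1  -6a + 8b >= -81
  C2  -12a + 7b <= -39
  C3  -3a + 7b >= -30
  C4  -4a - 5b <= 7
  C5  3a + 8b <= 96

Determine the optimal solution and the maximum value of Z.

a = 328/39, b = 115/13, maximum Z = 1465/39

Vertices and Z = -5a + 9b:
  (109/6, 7/2) → Z = -178/3
  (59/3, 37/8) → Z = -1361/24
  (73/44, -30/11) → Z = -1445/44
  (328/39, 115/13) → Z = 1465/39
  (101/43, -141/43) → Z = -1774/43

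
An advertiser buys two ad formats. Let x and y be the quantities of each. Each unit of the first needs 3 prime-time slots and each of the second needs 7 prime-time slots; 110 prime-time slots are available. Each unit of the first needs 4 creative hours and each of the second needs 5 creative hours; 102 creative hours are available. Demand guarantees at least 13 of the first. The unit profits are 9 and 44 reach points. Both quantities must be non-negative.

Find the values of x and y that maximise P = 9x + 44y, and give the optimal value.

Extreme points and P = 9x + 44y:
  (51/2, 0) → P = 459/2
  (13, 0) → P = 117
  (13, 10) → P = 557

x = 13, y = 10, maximum P = 557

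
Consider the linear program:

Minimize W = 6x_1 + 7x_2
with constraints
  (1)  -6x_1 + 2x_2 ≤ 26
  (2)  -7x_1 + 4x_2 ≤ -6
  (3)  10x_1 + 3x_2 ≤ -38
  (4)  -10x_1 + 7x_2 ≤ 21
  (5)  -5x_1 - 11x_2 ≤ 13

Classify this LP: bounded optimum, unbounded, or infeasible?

infeasible

The boundaries -6x_1 + 2x_2 = 26 and -7x_1 + 4x_2 = -6 meet at (-58/5, -109/5), but that point violates -5x_1 - 11x_2 ≤ 13. Every candidate vertex is excluded by some other constraint, so the feasible region is empty.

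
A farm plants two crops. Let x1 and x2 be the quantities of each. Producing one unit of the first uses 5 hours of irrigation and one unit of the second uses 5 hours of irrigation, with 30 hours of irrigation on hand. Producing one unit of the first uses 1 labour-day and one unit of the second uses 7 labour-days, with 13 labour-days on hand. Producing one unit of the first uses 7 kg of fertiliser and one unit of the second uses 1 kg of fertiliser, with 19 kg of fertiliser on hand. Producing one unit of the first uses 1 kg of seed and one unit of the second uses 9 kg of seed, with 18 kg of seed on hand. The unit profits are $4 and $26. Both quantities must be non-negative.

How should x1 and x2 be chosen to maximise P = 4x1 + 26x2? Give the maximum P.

x1 = 5/2, x2 = 3/2, maximum P = 49

Feasible corners and P = 4x1 + 26x2:
  (0, 0) → P = 0
  (0, 13/7) → P = 338/7
  (19/7, 0) → P = 76/7
  (5/2, 3/2) → P = 49

The binding constraints are x1 + 7x2 = 13 and 7x1 + x2 = 19.
Solving simultaneously gives x1 = 5/2, x2 = 3/2.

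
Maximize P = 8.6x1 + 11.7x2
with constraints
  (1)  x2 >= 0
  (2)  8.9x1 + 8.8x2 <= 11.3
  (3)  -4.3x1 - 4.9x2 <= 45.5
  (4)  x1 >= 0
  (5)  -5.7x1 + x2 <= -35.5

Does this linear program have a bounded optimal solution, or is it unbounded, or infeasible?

infeasible

The boundaries x2 = 0 and 8.9x1 + 8.8x2 = 11.3 meet at (113/89, 0), but that point violates -5.7x1 + x2 ≤ -35.5. Every candidate vertex is excluded by some other constraint, so the feasible region is empty.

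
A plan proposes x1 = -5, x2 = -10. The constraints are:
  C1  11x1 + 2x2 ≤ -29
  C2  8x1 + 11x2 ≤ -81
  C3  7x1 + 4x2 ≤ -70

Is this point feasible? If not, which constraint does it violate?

feasible

C1: -75 ≤ -29 ✓
C2: -150 ≤ -81 ✓
C3: -75 ≤ -70 ✓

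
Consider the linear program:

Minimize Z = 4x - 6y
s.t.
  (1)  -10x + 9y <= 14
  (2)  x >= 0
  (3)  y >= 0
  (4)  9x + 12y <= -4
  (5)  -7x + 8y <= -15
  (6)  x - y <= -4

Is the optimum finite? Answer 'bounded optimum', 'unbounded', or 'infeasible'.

infeasible

The boundaries -7x + 8y = -15 and x - y = -4 meet at (-47, -43), but that point violates -10x + 9y ≤ 14. Every candidate vertex is excluded by some other constraint, so the feasible region is empty.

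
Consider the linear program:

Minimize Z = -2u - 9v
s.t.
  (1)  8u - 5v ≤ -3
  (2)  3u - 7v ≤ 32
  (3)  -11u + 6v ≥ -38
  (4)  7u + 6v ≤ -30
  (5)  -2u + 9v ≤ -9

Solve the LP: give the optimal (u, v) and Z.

Extreme points and Z = -2u - 9v:
  (-181/41, -265/41) → Z = 67
  (-168/83, -219/83) → Z = 2307/83
  (-72/25, -41/25) → Z = 513/25
The feasible region is unbounded (it extends along (-9, -2), (-7, -3)), but Z strictly increases along every unbounded feasible direction, so there is no improving ray and the minimum is attained at a vertex.

The binding constraints are 7u + 6v = -30 and -2u + 9v = -9.
Solving simultaneously gives u = -72/25, v = -41/25.

u = -72/25, v = -41/25, minimum Z = 513/25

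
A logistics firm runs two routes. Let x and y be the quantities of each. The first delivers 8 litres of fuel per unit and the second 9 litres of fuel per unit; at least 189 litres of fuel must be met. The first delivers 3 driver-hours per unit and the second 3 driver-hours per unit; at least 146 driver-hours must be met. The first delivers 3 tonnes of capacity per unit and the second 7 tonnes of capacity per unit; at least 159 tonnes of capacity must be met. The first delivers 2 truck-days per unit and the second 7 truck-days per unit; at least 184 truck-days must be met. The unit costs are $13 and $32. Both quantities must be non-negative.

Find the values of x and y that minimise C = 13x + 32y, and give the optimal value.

x = 94/3, y = 52/3, minimum C = 962

Extreme points and C = 13x + 32y:
  (0, 146/3) → C = 4672/3
  (92, 0) → C = 1196
  (94/3, 52/3) → C = 962
The feasible region is unbounded (it extends along (0, 1), (1, 0)), but C strictly increases along every unbounded feasible direction, so there is no improving ray and the minimum is attained at a vertex.

At the optimal vertex, 3x + 3y = 146 and 2x + 7y = 184.
Solving simultaneously gives x = 94/3, y = 52/3.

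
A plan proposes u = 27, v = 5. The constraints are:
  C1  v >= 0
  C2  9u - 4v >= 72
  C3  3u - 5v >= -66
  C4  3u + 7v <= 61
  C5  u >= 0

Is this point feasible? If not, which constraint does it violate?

not feasible — violates C4

Constraint C4: 3u + 7v = 116, which is not ≤ 61. All other constraints are satisfied.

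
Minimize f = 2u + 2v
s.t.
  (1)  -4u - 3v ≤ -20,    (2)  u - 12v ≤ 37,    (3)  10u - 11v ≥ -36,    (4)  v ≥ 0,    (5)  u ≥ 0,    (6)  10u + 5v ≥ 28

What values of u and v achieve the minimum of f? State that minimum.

u = 5, v = 0, minimum f = 10

Feasible corners and f = 2u + 2v:
  (56/37, 172/37) → f = 456/37
  (5, 0) → f = 10
  (37, 0) → f = 74
The feasible region is unbounded (it extends along (12, 1), (11, 10)), but f strictly increases along every unbounded feasible direction, so there is no improving ray and the minimum is attained at a vertex.

At the optimal vertex, -4u - 3v = -20 and v = 0.
Solving simultaneously gives u = 5, v = 0.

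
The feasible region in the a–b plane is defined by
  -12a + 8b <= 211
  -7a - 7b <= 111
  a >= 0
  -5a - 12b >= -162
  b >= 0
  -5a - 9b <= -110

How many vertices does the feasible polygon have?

4

Intersecting each pair of boundary lines and keeping only the points that satisfy every inequality leaves:
  (0, 27/2)
  (0, 110/9)
  (162/5, 0)
  (22, 0)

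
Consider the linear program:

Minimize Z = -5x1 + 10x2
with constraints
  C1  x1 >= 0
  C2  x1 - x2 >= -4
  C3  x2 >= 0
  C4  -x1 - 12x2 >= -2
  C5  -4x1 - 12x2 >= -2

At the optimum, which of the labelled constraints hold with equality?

C3 and C5

Vertices and Z = -5x1 + 10x2:
  (0, 0) → Z = 0
  (0, 1/6) → Z = 5/3
  (1/2, 0) → Z = -5/2

The minimum is at (1/2, 0). Substituting into each constraint, equality holds for C3 and C5; the remaining constraints have slack.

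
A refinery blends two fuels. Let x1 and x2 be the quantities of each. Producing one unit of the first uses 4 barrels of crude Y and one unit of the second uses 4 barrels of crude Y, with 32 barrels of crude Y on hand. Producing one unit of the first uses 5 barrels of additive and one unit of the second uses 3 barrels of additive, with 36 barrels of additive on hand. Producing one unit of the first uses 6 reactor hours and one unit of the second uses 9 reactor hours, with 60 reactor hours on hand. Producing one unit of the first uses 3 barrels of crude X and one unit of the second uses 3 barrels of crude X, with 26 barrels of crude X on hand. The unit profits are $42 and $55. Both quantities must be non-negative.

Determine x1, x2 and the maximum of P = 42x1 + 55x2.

At the optimal vertex, 4x1 + 4x2 = 32 and 6x1 + 9x2 = 60.
Solving simultaneously gives x1 = 4, x2 = 4.

x1 = 4, x2 = 4, maximum P = 388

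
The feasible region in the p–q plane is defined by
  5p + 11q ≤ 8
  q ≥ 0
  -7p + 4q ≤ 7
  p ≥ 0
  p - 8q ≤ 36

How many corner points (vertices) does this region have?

Of the 10 pairwise boundary intersections, those satisfying every inequality are:
  (8/5, 0)
  (0, 8/11)
  (0, 0)

3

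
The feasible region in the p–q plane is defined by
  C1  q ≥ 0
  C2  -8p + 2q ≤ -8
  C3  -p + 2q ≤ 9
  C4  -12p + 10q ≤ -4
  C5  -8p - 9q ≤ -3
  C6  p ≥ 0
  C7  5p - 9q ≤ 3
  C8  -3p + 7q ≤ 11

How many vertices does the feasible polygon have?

Pairwise boundary intersections that survive every other constraint:
  (9/7, 8/7)
  (33/31, 8/31)
  (23/9, 8/3)
  (15, 8)

4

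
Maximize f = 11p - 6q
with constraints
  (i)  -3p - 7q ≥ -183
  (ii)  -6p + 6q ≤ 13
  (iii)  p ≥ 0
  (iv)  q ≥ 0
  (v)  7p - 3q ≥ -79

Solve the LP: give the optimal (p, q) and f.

Feasible corners and f = 11p - 6q:
  (1007/60, 379/20) → f = 851/12
  (61, 0) → f = 671
  (0, 13/6) → f = -13
  (0, 0) → f = 0

The binding constraints are -3p - 7q = -183 and q = 0.
Solving simultaneously gives p = 61, q = 0.

p = 61, q = 0, maximum f = 671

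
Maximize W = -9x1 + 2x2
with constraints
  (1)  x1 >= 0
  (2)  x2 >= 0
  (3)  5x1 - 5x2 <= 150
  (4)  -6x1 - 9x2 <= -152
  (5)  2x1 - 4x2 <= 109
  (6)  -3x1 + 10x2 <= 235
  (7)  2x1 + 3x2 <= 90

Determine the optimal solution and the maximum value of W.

The binding constraints are x1 = 0 and -3x1 + 10x2 = 235.
Solving simultaneously gives x1 = 0, x2 = 47/2.

x1 = 0, x2 = 47/2, maximum W = 47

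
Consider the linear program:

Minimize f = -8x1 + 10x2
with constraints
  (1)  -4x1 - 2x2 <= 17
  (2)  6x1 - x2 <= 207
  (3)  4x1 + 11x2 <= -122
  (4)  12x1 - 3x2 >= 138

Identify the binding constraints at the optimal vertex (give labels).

(1) and (2)

Corner points and f = -8x1 + 10x2:
  (397/16, -465/8) → f = -3119/4
  (25/4, -21) → f = -260
  (431/14, -156/7) → f = -3284/7
  (8, -14) → f = -204

The minimum is at (397/16, -465/8). Substituting into each constraint, equality holds for (1) and (2); the remaining constraints have slack.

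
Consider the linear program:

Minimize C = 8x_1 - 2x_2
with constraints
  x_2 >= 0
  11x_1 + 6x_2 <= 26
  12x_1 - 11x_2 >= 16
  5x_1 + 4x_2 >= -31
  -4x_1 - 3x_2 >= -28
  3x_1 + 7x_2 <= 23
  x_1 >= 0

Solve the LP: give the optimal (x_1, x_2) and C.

x_1 = 4/3, x_2 = 0, minimum C = 32/3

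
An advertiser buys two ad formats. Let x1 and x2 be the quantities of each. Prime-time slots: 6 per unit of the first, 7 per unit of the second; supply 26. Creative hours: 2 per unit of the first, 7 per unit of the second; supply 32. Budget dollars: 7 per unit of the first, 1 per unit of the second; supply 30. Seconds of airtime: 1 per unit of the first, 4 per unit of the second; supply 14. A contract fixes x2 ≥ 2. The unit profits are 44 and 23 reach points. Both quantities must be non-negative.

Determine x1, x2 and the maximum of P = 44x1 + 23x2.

x1 = 2, x2 = 2, maximum P = 134

Vertices and P = 44x1 + 23x2:
  (0, 7/2) → P = 161/2
  (0, 2) → P = 46
  (6/17, 58/17) → P = 94
  (2, 2) → P = 134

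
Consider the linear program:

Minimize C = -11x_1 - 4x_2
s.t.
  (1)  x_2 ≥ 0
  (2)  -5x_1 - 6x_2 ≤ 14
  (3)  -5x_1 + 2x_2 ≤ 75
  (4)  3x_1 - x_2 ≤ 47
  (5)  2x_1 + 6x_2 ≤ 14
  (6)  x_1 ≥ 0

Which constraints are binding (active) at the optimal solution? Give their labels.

Extreme points and C = -11x_1 - 4x_2:
  (7, 0) → C = -77
  (0, 0) → C = 0
  (0, 7/3) → C = -28/3

The minimum is at (7, 0). Substituting into each constraint, equality holds for (1) and (5); the remaining constraints have slack.

(1) and (5)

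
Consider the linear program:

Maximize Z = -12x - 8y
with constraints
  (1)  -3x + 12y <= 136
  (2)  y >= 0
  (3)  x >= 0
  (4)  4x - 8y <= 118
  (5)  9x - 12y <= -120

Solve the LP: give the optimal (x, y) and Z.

Feasible corners and Z = -12x - 8y:
  (0, 34/3) → Z = -272/3
  (8/3, 12) → Z = -128
  (0, 10) → Z = -80

At the optimal vertex, x = 0 and 9x - 12y = -120.
Solving simultaneously gives x = 0, y = 10.

x = 0, y = 10, maximum Z = -80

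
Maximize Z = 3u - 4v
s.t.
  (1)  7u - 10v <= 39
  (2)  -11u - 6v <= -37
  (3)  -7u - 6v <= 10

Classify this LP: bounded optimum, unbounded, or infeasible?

From the feasible point (151/38, -85/76), moving in the direction (10, 7) keeps every constraint satisfied while Z increases without bound.

unbounded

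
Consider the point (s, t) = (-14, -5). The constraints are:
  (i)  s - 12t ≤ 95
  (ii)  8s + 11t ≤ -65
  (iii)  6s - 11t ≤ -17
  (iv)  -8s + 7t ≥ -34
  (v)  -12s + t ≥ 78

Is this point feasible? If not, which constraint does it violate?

(i): 46 ≤ 95 ✓
(ii): -167 ≤ -65 ✓
(iii): -29 ≤ -17 ✓
(iv): 77 ≥ -34 ✓
(v): 163 ≥ 78 ✓

feasible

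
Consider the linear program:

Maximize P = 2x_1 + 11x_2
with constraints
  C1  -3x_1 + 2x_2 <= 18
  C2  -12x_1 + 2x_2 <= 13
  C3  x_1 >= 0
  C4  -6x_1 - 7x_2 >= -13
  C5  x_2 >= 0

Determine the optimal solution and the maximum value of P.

Extreme points and P = 2x_1 + 11x_2:
  (0, 13/7) → P = 143/7
  (0, 0) → P = 0
  (13/6, 0) → P = 13/3

x_1 = 0, x_2 = 13/7, maximum P = 143/7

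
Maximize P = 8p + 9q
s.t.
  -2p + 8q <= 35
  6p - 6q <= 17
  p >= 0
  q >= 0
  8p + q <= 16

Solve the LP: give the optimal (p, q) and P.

Feasible corners and P = 8p + 9q:
  (0, 35/8) → P = 315/8
  (31/22, 52/11) → P = 592/11
  (0, 0) → P = 0
  (2, 0) → P = 16

The optimum lies where -2p + 8q = 35 and 8p + q = 16.
Solving simultaneously gives p = 31/22, q = 52/11.

p = 31/22, q = 52/11, maximum P = 592/11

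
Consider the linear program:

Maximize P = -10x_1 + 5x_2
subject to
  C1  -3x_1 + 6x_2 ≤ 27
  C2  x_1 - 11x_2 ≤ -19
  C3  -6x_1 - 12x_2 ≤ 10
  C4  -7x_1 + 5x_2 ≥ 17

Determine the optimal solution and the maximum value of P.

The optimum lies where -3x_1 + 6x_2 = 27 and -6x_1 - 12x_2 = 10.
Solving simultaneously gives x_1 = -16/3, x_2 = 11/6.

x_1 = -16/3, x_2 = 11/6, maximum P = 125/2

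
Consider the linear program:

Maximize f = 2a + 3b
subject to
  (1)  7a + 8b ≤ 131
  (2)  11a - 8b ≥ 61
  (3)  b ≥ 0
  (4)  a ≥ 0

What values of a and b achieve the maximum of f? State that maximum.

Feasible corners and f = 2a + 3b:
  (32/3, 169/24) → f = 1019/24
  (131/7, 0) → f = 262/7
  (61/11, 0) → f = 122/11

The optimum lies where 7a + 8b = 131 and 11a - 8b = 61.
Solving simultaneously gives a = 32/3, b = 169/24.

a = 32/3, b = 169/24, maximum f = 1019/24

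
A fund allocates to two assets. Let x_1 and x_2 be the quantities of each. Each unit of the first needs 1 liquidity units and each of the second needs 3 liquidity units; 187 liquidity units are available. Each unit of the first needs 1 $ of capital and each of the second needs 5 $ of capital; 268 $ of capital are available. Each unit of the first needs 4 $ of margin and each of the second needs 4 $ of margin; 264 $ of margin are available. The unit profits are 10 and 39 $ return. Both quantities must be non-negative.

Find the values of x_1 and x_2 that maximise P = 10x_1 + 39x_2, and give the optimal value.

Feasible corners and P = 10x_1 + 39x_2:
  (0, 0) → P = 0
  (0, 268/5) → P = 10452/5
  (66, 0) → P = 660
  (31/2, 101/2) → P = 4249/2

x_1 = 31/2, x_2 = 101/2, maximum P = 4249/2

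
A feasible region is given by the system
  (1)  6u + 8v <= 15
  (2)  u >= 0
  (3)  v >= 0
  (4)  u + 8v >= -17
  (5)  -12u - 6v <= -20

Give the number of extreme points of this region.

The feasible vertices (each the meet of two boundaries and inside every other half-plane) are:
  (5/2, 0)
  (7/6, 1)
  (5/3, 0)

3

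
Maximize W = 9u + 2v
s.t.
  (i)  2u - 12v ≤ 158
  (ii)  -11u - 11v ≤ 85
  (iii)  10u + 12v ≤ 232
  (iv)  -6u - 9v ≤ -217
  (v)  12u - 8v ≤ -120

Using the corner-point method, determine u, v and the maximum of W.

u = -86/3, v = 389/9, maximum W = -1544/9

Extreme points and W = 9u + 2v:
  (-1786/11, 1701/11) → W = -1152
  (-3152/33, 2897/33) → W = -22574/33
  (-86/3, 389/9) → W = -1544/9

The binding constraints are 10u + 12v = 232 and -6u - 9v = -217.
Solving simultaneously gives u = -86/3, v = 389/9.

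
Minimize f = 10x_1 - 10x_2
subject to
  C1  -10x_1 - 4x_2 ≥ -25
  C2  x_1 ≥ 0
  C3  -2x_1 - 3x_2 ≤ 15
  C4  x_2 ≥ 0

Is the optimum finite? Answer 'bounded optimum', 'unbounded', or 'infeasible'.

bounded optimum

Corner points and f = 10x_1 - 10x_2:
  (0, 25/4) → f = -125/2
  (5/2, 0) → f = 25
  (0, 0) → f = 0
The feasible region has finitely many vertices and no improving ray; the minimum is -125/2 at (0, 25/4).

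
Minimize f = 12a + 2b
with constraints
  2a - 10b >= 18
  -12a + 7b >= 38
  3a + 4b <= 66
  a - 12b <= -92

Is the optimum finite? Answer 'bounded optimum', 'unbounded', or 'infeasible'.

infeasible

The boundaries 2a - 10b = 18 and -12a + 7b = 38 meet at (-253/53, -146/53), but that point violates a - 12b ≤ -92. Every candidate vertex is excluded by some other constraint, so the feasible region is empty.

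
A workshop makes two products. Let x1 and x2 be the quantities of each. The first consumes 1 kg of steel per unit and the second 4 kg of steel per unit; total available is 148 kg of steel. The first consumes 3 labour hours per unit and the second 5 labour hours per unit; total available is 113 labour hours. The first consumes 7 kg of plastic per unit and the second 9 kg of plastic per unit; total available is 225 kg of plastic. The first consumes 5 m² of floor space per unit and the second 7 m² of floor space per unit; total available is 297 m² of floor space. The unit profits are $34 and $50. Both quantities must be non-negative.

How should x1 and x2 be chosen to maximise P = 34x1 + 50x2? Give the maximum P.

x1 = 27/2, x2 = 29/2, maximum P = 1184

Vertices and P = 34x1 + 50x2:
  (0, 0) → P = 0
  (0, 113/5) → P = 1130
  (225/7, 0) → P = 7650/7
  (27/2, 29/2) → P = 1184

The optimum lies where 3x1 + 5x2 = 113 and 7x1 + 9x2 = 225.
Solving simultaneously gives x1 = 27/2, x2 = 29/2.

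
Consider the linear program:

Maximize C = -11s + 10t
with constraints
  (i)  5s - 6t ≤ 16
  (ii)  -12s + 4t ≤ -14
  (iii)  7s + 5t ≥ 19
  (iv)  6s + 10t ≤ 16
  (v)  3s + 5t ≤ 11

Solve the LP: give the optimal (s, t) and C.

s = 11/4, t = -1/20, maximum C = -123/4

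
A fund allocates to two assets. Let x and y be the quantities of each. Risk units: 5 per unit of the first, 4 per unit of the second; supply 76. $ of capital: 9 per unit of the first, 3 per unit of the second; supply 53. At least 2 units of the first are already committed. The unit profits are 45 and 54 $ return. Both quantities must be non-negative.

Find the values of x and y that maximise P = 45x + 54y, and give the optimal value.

Vertices and P = 45x + 54y:
  (53/9, 0) → P = 265
  (2, 0) → P = 90
  (2, 35/3) → P = 720

The optimum lies where 9x + 3y = 53 and x = 2.
Solving simultaneously gives x = 2, y = 35/3.

x = 2, y = 35/3, maximum P = 720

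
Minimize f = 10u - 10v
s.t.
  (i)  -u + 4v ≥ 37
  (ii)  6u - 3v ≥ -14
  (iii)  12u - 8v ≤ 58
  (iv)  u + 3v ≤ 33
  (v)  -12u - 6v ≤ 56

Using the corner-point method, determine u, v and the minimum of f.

u = 19/7, v = 212/21, minimum f = -1550/21

Feasible corners and f = 10u - 10v:
  (55/21, 208/21) → f = -510/7
  (3, 10) → f = -70
  (19/7, 212/21) → f = -1550/21

The binding constraints are 6u - 3v = -14 and u + 3v = 33.
Solving simultaneously gives u = 19/7, v = 212/21.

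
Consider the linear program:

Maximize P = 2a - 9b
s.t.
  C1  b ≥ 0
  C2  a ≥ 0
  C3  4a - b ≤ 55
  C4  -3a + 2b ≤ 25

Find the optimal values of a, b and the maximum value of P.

a = 55/4, b = 0, maximum P = 55/2

Vertices and P = 2a - 9b:
  (0, 0) → P = 0
  (55/4, 0) → P = 55/2
  (0, 25/2) → P = -225/2
  (27, 53) → P = -423

The binding constraints are b = 0 and 4a - b = 55.
Solving simultaneously gives a = 55/4, b = 0.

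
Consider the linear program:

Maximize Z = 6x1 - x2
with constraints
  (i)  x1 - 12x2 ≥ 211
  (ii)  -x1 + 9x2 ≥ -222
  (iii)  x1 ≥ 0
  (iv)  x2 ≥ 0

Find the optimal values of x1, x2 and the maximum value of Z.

x1 = 255, x2 = 11/3, maximum Z = 4579/3

Extreme points and Z = 6x1 - x2:
  (255, 11/3) → Z = 4579/3
  (211, 0) → Z = 1266
  (222, 0) → Z = 1332

At the optimal vertex, x1 - 12x2 = 211 and -x1 + 9x2 = -222.
Solving simultaneously gives x1 = 255, x2 = 11/3.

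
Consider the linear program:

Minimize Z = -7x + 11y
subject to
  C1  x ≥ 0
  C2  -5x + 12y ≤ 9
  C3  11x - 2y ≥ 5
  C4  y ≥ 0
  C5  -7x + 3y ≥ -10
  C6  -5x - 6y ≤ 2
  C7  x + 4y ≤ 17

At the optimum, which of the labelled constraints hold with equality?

C4 and C5

Extreme points and Z = -7x + 11y:
  (39/61, 62/61) → Z = 409/61
  (49/23, 113/69) → Z = 214/69
  (5/11, 0) → Z = -35/11
  (10/7, 0) → Z = -10

The minimum is at (10/7, 0). Substituting into each constraint, equality holds for C4 and C5; the remaining constraints have slack.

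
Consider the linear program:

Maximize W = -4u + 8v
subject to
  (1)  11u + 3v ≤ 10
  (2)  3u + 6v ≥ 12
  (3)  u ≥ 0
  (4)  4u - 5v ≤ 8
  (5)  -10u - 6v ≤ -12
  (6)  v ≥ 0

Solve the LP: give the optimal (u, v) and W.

Feasible corners and W = -4u + 8v:
  (8/19, 34/19) → W = 240/19
  (0, 10/3) → W = 80/3
  (0, 2) → W = 16

u = 0, v = 10/3, maximum W = 80/3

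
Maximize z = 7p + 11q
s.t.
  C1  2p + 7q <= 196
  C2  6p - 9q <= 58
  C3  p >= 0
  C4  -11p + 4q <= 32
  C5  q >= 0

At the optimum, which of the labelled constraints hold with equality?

C1 and C2

Corner points and z = 7p + 11q:
  (217/6, 53/3) → z = 895/2
  (112/17, 444/17) → z = 5668/17
  (29/3, 0) → z = 203/3
  (0, 8) → z = 88
  (0, 0) → z = 0

The maximum is at (217/6, 53/3). Substituting into each constraint, equality holds for C1 and C2; the remaining constraints have slack.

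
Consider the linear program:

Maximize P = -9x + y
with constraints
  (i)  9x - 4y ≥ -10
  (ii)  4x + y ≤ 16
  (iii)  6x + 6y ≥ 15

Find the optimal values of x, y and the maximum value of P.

Vertices and P = -9x + y:
  (54/25, 184/25) → P = -302/25
  (0, 5/2) → P = 5/2
  (9/2, -2) → P = -85/2

x = 0, y = 5/2, maximum P = 5/2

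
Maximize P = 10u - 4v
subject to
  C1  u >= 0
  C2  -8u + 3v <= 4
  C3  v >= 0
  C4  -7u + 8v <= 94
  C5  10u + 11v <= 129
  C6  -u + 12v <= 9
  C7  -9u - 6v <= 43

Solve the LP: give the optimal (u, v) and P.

u = 129/10, v = 0, maximum P = 129

Extreme points and P = 10u - 4v:
  (0, 0) → P = 0
  (0, 3/4) → P = -3
  (129/10, 0) → P = 129
  (1449/131, 219/131) → P = 13614/131

At the optimal vertex, v = 0 and 10u + 11v = 129.
Solving simultaneously gives u = 129/10, v = 0.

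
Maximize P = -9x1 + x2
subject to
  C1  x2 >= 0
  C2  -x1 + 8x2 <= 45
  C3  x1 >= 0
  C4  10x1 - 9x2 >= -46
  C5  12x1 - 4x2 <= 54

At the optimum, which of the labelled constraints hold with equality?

C3 and C4

Extreme points and P = -9x1 + x2:
  (0, 0) → P = 0
  (9/2, 0) → P = -81/2
  (37/71, 404/71) → P = 1
  (153/23, 297/46) → P = -2457/46
  (0, 46/9) → P = 46/9

The maximum is at (0, 46/9). Substituting into each constraint, equality holds for C3 and C4; the remaining constraints have slack.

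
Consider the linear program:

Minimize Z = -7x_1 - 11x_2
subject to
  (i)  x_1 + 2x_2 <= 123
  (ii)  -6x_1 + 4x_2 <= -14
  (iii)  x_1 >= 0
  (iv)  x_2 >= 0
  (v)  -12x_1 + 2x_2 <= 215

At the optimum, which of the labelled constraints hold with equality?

(i) and (iv)

Vertices and Z = -7x_1 - 11x_2:
  (65/2, 181/4) → Z = -2901/4
  (123, 0) → Z = -861
  (7/3, 0) → Z = -49/3

The minimum is at (123, 0). Substituting into each constraint, equality holds for (i) and (iv); the remaining constraints have slack.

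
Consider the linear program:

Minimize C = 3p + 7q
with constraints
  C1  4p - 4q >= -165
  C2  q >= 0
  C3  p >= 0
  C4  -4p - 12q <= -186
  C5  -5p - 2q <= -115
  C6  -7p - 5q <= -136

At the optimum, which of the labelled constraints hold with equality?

Feasible corners and C = 3p + 7q:
  (65/14, 1285/28) → C = 9385/28
  (93/2, 0) → C = 279/2
  (252/13, 235/26) → C = 3157/26
The feasible region is unbounded (it extends along (1, 1), (1, 0)), but C strictly increases along every unbounded feasible direction, so there is no improving ray and the minimum is attained at a vertex.

The minimum is at (252/13, 235/26). Substituting into each constraint, equality holds for C4 and C5; the remaining constraints have slack.

C4 and C5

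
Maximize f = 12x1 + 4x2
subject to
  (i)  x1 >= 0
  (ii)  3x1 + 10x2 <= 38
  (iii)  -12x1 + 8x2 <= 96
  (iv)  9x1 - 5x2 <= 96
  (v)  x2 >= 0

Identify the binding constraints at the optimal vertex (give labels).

Feasible corners and f = 12x1 + 4x2:
  (0, 19/5) → f = 76/5
  (0, 0) → f = 0
  (230/21, 18/35) → f = 4672/35
  (32/3, 0) → f = 128

The maximum is at (230/21, 18/35). Substituting into each constraint, equality holds for (ii) and (iv); the remaining constraints have slack.

(ii) and (iv)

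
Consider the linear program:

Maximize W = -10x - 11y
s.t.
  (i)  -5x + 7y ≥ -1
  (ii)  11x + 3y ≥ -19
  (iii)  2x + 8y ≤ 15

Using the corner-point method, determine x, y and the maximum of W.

Corner points and W = -10x - 11y:
  (-65/46, -53/46) → W = 1233/46
  (113/54, 73/54) → W = -1933/54
  (-197/82, 203/82) → W = -263/82

The optimum lies where -5x + 7y = -1 and 11x + 3y = -19.
Solving simultaneously gives x = -65/46, y = -53/46.

x = -65/46, y = -53/46, maximum W = 1233/46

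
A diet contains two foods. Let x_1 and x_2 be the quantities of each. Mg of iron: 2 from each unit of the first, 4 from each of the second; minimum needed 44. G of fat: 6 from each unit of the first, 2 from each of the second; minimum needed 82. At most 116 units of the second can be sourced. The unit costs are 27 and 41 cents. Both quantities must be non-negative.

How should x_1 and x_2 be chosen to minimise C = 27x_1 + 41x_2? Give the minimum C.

x_1 = 12, x_2 = 5, minimum C = 529

Feasible corners and C = 27x_1 + 41x_2:
  (0, 41) → C = 1681
  (0, 116) → C = 4756
  (22, 0) → C = 594
  (12, 5) → C = 529
The feasible region is unbounded (it extends along (1, 0)), but C strictly increases along every unbounded feasible direction, so there is no improving ray and the minimum is attained at a vertex.

At the optimal vertex, 2x_1 + 4x_2 = 44 and 6x_1 + 2x_2 = 82.
Solving simultaneously gives x_1 = 12, x_2 = 5.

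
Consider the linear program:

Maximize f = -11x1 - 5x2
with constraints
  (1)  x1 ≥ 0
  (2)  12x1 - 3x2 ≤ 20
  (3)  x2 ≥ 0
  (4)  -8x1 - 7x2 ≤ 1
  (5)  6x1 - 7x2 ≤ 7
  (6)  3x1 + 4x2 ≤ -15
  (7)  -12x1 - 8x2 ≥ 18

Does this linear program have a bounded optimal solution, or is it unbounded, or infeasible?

The boundaries 3x1 + 4x2 = -15 and -12x1 - 8x2 = 18 meet at (2, -21/4), but that point violates 12x1 - 3x2 ≤ 20. Every candidate vertex is excluded by some other constraint, so the feasible region is empty.

infeasible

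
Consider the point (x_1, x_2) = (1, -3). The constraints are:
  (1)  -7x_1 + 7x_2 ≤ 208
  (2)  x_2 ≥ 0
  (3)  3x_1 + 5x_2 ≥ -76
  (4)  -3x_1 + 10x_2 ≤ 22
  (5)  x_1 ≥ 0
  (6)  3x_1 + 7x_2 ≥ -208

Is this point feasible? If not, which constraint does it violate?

Constraint (2): x_2 = -3, which is not ≥ 0. All other constraints are satisfied.

not feasible — violates (2)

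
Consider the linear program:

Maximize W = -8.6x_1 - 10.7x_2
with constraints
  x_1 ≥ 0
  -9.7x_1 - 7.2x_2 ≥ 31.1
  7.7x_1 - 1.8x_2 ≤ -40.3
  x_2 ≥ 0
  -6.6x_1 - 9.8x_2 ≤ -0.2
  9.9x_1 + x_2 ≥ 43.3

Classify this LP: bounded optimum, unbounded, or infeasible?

infeasible

The boundaries x_1 = 0 and 9.9x_1 + x_2 = 43.3 meet at (0, 43.3), but that point violates -9.7x_1 - 7.2x_2 ≥ 31.1. Every candidate vertex is excluded by some other constraint, so the feasible region is empty.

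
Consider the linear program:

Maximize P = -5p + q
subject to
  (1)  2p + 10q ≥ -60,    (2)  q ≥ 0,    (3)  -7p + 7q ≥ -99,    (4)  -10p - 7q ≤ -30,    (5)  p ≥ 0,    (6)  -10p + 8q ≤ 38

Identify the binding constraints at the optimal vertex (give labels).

(5) and (6)

Extreme points and P = -5p + q:
  (99/7, 0) → P = -495/7
  (3, 0) → P = -15
  (0, 30/7) → P = 30/7
  (0, 19/4) → P = 19/4
The feasible region is unbounded (it extends along (1, 1), (4, 5)), but P strictly decreases along every unbounded feasible direction, so there is no improving ray and the maximum is attained at a vertex.

The maximum is at (0, 19/4). Substituting into each constraint, equality holds for (5) and (6); the remaining constraints have slack.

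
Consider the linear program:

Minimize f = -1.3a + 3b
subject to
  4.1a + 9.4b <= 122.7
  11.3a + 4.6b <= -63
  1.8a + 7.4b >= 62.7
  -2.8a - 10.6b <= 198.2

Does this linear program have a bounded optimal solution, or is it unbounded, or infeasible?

bounded optimum

Corner points and f = -1.3a + 3b:
  (-19277/1456, 54827/2912) → f = 536503/7280
  (-37731/3767, 82191/7534) → f = 861684/18835
  (-106565/82, 13308/41) → f = 436765/164
The feasible region has finitely many vertices and no improving ray; the minimum is 861684/18835 at (-37731/3767, 82191/7534).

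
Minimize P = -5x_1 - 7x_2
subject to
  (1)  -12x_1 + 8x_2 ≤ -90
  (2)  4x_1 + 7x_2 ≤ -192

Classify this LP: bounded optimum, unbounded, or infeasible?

unbounded

From the feasible point (-453/58, -666/29), moving in the direction (7, -4) keeps every constraint satisfied while P decreases without bound.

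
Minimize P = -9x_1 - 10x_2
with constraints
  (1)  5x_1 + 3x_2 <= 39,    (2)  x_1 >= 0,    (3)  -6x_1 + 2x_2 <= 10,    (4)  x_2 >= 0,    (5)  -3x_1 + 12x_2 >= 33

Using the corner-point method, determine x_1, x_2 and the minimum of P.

Corner points and P = -9x_1 - 10x_2:
  (12/7, 71/7) → P = -818/7
  (123/23, 94/23) → P = -89
  (0, 5) → P = -50
  (0, 11/4) → P = -55/2

At the optimal vertex, 5x_1 + 3x_2 = 39 and -6x_1 + 2x_2 = 10.
Solving simultaneously gives x_1 = 12/7, x_2 = 71/7.

x_1 = 12/7, x_2 = 71/7, minimum P = -818/7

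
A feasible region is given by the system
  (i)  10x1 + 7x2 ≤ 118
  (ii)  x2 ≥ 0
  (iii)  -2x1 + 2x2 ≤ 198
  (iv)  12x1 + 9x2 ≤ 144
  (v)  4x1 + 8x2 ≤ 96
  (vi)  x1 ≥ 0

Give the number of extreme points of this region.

5

Of the 15 pairwise boundary intersections, those satisfying every inequality are:
  (59/5, 0)
  (9, 4)
  (0, 0)
  (24/5, 48/5)
  (0, 12)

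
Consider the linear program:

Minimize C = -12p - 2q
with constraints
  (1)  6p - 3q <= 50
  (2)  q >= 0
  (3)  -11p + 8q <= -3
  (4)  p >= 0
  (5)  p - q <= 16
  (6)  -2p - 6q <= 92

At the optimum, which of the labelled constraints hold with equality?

Extreme points and C = -12p - 2q:
  (25/3, 0) → C = -100
  (391/15, 532/15) → C = -5756/15
  (3/11, 0) → C = -36/11

The minimum is at (391/15, 532/15). Substituting into each constraint, equality holds for (1) and (3); the remaining constraints have slack.

(1) and (3)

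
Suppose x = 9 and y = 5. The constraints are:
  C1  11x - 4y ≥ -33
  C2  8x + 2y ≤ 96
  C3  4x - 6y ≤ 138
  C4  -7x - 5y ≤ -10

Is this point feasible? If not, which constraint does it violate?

C1: 79 ≥ -33 ✓
C2: 82 ≤ 96 ✓
C3: 6 ≤ 138 ✓
C4: -88 ≤ -10 ✓

feasible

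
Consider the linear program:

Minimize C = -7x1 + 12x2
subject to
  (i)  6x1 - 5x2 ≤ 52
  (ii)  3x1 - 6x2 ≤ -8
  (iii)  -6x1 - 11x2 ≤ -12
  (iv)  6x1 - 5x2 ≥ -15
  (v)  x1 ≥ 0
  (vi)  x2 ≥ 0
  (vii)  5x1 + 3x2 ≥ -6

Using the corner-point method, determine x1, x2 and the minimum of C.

Extreme points and C = -7x1 + 12x2:
  (352/21, 68/7) → C = -16/21
  (0, 4/3) → C = 16
  (0, 3) → C = 36
The feasible region is unbounded (it extends along (5, 6)), but C strictly increases along every unbounded feasible direction, so there is no improving ray and the minimum is attained at a vertex.

At the optimal vertex, 6x1 - 5x2 = 52 and 3x1 - 6x2 = -8.
Solving simultaneously gives x1 = 352/21, x2 = 68/7.

x1 = 352/21, x2 = 68/7, minimum C = -16/21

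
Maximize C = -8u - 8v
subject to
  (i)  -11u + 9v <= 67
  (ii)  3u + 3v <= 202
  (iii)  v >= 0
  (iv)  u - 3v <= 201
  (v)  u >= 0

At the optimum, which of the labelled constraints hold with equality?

Extreme points and C = -8u - 8v:
  (539/20, 2423/60) → C = -1616/3
  (0, 67/9) → C = -536/9
  (202/3, 0) → C = -1616/3
  (0, 0) → C = 0

The maximum is at (0, 0). Substituting into each constraint, equality holds for (iii) and (v); the remaining constraints have slack.

(iii) and (v)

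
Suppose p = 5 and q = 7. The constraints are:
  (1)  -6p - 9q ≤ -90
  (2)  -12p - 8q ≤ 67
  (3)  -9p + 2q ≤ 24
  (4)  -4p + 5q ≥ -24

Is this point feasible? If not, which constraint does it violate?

feasible

(1): -93 ≤ -90 ✓
(2): -116 ≤ 67 ✓
(3): -31 ≤ 24 ✓
(4): 15 ≥ -24 ✓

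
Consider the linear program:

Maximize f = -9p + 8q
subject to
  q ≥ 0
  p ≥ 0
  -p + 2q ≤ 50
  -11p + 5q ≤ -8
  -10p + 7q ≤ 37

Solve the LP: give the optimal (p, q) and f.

Corner points and f = -9p + 8q:
  (8/11, 0) → f = -72/11
  (276/13, 463/13) → f = 1220/13
  (241/27, 487/27) → f = 1727/27
The feasible region is unbounded (it extends along (2, 1), (1, 0)), but f strictly decreases along every unbounded feasible direction, so there is no improving ray and the maximum is attained at a vertex.

The binding constraints are -p + 2q = 50 and -10p + 7q = 37.
Solving simultaneously gives p = 276/13, q = 463/13.

p = 276/13, q = 463/13, maximum f = 1220/13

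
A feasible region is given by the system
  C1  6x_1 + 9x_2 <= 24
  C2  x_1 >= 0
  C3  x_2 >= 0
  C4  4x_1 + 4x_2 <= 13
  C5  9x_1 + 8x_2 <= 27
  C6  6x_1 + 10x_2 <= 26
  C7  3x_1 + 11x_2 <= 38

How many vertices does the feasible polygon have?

The feasible vertices (each the meet of two boundaries and inside every other half-plane) are:
  (17/11, 18/11)
  (1, 2)
  (0, 0)
  (0, 13/5)
  (3, 0)

5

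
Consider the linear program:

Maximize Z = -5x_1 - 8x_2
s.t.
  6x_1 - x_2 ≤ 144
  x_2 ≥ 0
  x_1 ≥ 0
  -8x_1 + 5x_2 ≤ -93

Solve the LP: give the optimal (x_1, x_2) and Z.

x_1 = 93/8, x_2 = 0, maximum Z = -465/8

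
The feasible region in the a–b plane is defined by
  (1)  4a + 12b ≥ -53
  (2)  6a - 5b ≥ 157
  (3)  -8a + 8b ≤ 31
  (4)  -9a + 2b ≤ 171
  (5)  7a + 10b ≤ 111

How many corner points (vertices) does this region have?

Of the 10 pairwise boundary intersections, those satisfying every inequality are:
  (1619/92, -473/46)
  (931/22, -815/44)
  (425/19, -433/95)

3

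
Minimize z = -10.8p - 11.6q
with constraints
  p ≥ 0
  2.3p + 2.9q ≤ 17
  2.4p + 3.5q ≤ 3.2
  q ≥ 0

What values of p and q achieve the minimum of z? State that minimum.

p = 4/3, q = 0, minimum z = -72/5

The binding constraints are 2.4p + 3.5q = 3.2 and q = 0.
Solving simultaneously gives p = 4/3, q = 0.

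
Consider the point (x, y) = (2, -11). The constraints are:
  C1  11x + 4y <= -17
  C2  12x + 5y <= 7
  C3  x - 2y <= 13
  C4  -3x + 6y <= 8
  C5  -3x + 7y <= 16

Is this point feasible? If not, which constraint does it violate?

not feasible — violates C3

Constraint C3: x - 2y = 24, which is not ≤ 13. All other constraints are satisfied.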